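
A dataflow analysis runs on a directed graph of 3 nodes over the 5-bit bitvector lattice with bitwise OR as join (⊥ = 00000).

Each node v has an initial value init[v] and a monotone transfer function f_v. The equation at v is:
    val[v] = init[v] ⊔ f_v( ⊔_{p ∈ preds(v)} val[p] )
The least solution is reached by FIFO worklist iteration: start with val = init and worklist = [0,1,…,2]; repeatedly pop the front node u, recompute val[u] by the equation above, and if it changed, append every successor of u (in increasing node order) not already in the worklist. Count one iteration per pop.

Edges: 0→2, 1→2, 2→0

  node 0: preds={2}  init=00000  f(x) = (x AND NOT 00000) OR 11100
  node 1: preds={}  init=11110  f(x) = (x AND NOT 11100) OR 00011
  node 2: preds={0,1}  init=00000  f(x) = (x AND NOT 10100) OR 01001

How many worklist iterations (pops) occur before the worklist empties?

5

Worklist (5 pops):
  #1 pop 0: in=00000 → 11100 (was 00000); enqueue []
  #2 pop 1: in=00000 → 11111 (was 11110); enqueue []
  #3 pop 2: in=11111 → 01011 (was 00000); enqueue [0]
  #4 pop 0: in=01011 → 11111 (was 11100); enqueue [2]
  #5 pop 2: in=11111 → 01011 (no change)

Fixpoint:
  val[0] = 11111
  val[1] = 11111
  val[2] = 01011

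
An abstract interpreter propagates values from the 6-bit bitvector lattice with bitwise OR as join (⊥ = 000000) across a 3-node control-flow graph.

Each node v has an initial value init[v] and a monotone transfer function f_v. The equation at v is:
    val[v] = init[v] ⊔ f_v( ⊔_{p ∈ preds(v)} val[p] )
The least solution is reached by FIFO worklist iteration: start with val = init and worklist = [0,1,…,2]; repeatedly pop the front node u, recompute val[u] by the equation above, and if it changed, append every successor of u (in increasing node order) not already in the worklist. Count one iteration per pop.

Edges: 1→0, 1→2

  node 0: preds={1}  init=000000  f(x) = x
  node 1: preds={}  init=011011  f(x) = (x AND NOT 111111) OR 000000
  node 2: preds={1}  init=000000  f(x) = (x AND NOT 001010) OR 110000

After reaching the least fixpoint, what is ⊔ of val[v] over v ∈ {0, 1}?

Iteration log — 3 steps:
  step 1. node 0  ⊔preds=011011  new=011011  old=000000  +wl: 
  step 2. node 1  ⊔preds=000000  new=011011  stable
  step 3. node 2  ⊔preds=011011  new=110001  old=000000  +wl: 

Least fixpoint reached:
  node 0: 011011
  node 1: 011011
  node 2: 110001

011011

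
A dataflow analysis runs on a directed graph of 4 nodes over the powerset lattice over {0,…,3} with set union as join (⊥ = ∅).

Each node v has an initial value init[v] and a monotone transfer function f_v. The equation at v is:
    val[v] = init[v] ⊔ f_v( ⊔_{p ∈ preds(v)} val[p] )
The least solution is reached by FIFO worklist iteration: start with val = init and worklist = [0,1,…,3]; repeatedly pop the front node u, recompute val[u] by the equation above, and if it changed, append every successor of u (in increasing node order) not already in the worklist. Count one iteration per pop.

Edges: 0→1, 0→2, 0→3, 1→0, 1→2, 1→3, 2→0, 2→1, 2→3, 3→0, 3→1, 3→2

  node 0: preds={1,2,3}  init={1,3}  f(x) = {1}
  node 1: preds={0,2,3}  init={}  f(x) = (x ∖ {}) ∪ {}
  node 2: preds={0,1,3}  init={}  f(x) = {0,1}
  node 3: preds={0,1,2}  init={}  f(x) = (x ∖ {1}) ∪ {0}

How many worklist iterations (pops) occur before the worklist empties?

Trace (9 dequeues):
  [1] u=0 | in {} | out {1,3} | ==
  [2] u=1 | in {1,3} | out {1,3} | prev {} | push {0}
  [3] u=2 | in {1,3} | out {0,1} | prev {} | push {1}
  [4] u=3 | in {0,1,3} | out {0,3} | prev {} | push {2}
  [5] u=0 | in {0,1,3} | out {1,3} | ==
  [6] u=1 | in {0,1,3} | out {0,1,3} | prev {1,3} | push {0,3}
  [7] u=2 | in {0,1,3} | out {0,1} | ==
  [8] u=0 | in {0,1,3} | out {1,3} | ==
  [9] u=3 | in {0,1,3} | out {0,3} | ==

Converged values:
  [0] {1,3}
  [1] {0,1,3}
  [2] {0,1}
  [3] {0,3}

9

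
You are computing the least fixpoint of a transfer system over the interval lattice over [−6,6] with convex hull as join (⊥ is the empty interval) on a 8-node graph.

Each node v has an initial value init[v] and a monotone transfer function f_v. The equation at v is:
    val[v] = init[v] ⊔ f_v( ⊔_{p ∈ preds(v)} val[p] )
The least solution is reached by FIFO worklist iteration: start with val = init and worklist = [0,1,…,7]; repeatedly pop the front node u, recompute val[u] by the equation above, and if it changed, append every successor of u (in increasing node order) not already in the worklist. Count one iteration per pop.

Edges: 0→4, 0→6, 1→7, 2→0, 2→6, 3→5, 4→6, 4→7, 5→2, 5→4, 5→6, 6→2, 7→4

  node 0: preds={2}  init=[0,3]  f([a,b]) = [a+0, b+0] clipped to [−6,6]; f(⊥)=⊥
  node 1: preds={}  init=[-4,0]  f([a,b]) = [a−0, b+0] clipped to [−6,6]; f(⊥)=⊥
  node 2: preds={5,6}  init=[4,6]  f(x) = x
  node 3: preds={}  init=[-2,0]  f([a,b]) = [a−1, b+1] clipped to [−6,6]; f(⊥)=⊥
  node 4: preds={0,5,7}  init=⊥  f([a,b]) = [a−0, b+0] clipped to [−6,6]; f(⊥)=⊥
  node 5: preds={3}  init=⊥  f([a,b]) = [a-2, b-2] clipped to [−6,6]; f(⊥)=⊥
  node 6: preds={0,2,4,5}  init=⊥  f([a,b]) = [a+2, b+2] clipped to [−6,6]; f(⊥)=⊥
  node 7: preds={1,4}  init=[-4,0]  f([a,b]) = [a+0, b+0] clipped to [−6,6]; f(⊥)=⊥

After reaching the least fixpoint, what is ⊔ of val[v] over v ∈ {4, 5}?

Worklist (13 pops):
  #1 pop 0: in=[4,6] → [0,6] (was [0,3]); enqueue []
  #2 pop 1: in=⊥ → [-4,0] (no change)
  #3 pop 2: in=⊥ → [4,6] (no change)
  #4 pop 3: in=⊥ → [-2,0] (no change)
  #5 pop 4: in=[-4,6] → [-4,6] (was ⊥); enqueue []
  #6 pop 5: in=[-2,0] → [-4,-2] (was ⊥); enqueue [2,4]
  #7 pop 6: in=[-4,6] → [-2,6] (was ⊥); enqueue []
  #8 pop 7: in=[-4,6] → [-4,6] (was [-4,0]); enqueue []
  #9 pop 2: in=[-4,6] → [-4,6] (was [4,6]); enqueue [0,6]
  #10 pop 4: in=[-4,6] → [-4,6] (no change)
  #11 pop 0: in=[-4,6] → [-4,6] (was [0,6]); enqueue [4]
  #12 pop 6: in=[-4,6] → [-2,6] (no change)
  #13 pop 4: in=[-4,6] → [-4,6] (no change)

Fixpoint:
  val[0] = [-4,6]
  val[1] = [-4,0]
  val[2] = [-4,6]
  val[3] = [-2,0]
  val[4] = [-4,6]
  val[5] = [-4,-2]
  val[6] = [-2,6]
  val[7] = [-4,6]

[-4,6]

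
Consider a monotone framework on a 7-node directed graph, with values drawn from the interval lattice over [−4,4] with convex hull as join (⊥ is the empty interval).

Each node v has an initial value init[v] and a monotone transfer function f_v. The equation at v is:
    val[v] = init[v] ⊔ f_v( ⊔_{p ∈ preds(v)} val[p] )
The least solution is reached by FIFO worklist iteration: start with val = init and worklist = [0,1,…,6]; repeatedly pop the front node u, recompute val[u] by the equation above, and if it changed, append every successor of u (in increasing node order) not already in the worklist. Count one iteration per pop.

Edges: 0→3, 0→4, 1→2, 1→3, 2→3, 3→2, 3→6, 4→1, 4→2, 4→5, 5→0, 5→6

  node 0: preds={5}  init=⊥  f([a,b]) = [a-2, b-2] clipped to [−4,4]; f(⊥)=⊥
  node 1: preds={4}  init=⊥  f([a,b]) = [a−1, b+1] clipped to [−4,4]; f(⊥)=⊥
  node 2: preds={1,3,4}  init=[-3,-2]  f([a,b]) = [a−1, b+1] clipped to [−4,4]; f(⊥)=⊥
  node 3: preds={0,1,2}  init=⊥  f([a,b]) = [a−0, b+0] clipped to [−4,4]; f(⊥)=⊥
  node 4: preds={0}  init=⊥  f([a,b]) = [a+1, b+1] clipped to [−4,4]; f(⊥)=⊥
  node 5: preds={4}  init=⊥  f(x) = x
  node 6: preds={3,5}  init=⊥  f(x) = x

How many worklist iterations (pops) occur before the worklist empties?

Iteration log — 26 steps:
  step 1. node 0  ⊔preds=⊥  new=⊥  stable
  step 2. node 1  ⊔preds=⊥  new=⊥  stable
  step 3. node 2  ⊔preds=⊥  new=[-3,-2]  stable
  step 4. node 3  ⊔preds=[-3,-2]  new=[-3,-2]  old=⊥  +wl: 2
  step 5. node 4  ⊔preds=⊥  new=⊥  stable
  step 6. node 5  ⊔preds=⊥  new=⊥  stable
  step 7. node 6  ⊔preds=[-3,-2]  new=[-3,-2]  old=⊥  +wl: 
  step 8. node 2  ⊔preds=[-3,-2]  new=[-4,-1]  old=[-3,-2]  +wl: 3
  step 9. node 3  ⊔preds=[-4,-1]  new=[-4,-1]  old=[-3,-2]  +wl: 2,6
  step 10. node 2  ⊔preds=[-4,-1]  new=[-4,0]  old=[-4,-1]  +wl: 3
  step 11. node 6  ⊔preds=[-4,-1]  new=[-4,-1]  old=[-3,-2]  +wl: 
  step 12. node 3  ⊔preds=[-4,0]  new=[-4,0]  old=[-4,-1]  +wl: 2,6
  step 13. node 2  ⊔preds=[-4,0]  new=[-4,1]  old=[-4,0]  +wl: 3
  step 14. node 6  ⊔preds=[-4,0]  new=[-4,0]  old=[-4,-1]  +wl: 
  step 15. node 3  ⊔preds=[-4,1]  new=[-4,1]  old=[-4,0]  +wl: 2,6
  step 16. node 2  ⊔preds=[-4,1]  new=[-4,2]  old=[-4,1]  +wl: 3
  step 17. node 6  ⊔preds=[-4,1]  new=[-4,1]  old=[-4,0]  +wl: 
  step 18. node 3  ⊔preds=[-4,2]  new=[-4,2]  old=[-4,1]  +wl: 2,6
  step 19. node 2  ⊔preds=[-4,2]  new=[-4,3]  old=[-4,2]  +wl: 3
  step 20. node 6  ⊔preds=[-4,2]  new=[-4,2]  old=[-4,1]  +wl: 
  step 21. node 3  ⊔preds=[-4,3]  new=[-4,3]  old=[-4,2]  +wl: 2,6
  step 22. node 2  ⊔preds=[-4,3]  new=[-4,4]  old=[-4,3]  +wl: 3
  step 23. node 6  ⊔preds=[-4,3]  new=[-4,3]  old=[-4,2]  +wl: 
  step 24. node 3  ⊔preds=[-4,4]  new=[-4,4]  old=[-4,3]  +wl: 2,6
  step 25. node 2  ⊔preds=[-4,4]  new=[-4,4]  stable
  step 26. node 6  ⊔preds=[-4,4]  new=[-4,4]  old=[-4,3]  +wl: 

Least fixpoint reached:
  node 0: ⊥
  node 1: ⊥
  node 2: [-4,4]
  node 3: [-4,4]
  node 4: ⊥
  node 5: ⊥
  node 6: [-4,4]

26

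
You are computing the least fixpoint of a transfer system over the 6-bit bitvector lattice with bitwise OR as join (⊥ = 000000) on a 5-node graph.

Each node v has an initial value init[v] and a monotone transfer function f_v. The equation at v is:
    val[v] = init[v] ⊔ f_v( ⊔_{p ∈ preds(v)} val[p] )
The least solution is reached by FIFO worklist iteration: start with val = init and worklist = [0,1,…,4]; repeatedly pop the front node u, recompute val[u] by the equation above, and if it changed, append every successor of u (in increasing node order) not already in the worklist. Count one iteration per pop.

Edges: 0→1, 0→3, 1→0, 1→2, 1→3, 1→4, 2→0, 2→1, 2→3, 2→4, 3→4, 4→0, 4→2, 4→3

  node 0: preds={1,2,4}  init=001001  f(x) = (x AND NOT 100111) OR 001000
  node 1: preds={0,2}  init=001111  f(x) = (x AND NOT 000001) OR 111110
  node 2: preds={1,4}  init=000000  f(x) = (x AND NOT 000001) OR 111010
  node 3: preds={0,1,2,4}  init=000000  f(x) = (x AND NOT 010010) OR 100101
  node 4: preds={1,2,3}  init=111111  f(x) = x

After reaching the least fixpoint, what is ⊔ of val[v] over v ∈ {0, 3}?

111101

Worklist (7 pops):
  #1 pop 0: in=111111 → 011001 (was 001001); enqueue []
  #2 pop 1: in=011001 → 111111 (was 001111); enqueue [0]
  #3 pop 2: in=111111 → 111110 (was 000000); enqueue [1]
  #4 pop 3: in=111111 → 101101 (was 000000); enqueue []
  #5 pop 4: in=111111 → 111111 (no change)
  #6 pop 0: in=111111 → 011001 (no change)
  #7 pop 1: in=111111 → 111111 (no change)

Fixpoint:
  val[0] = 011001
  val[1] = 111111
  val[2] = 111110
  val[3] = 101101
  val[4] = 111111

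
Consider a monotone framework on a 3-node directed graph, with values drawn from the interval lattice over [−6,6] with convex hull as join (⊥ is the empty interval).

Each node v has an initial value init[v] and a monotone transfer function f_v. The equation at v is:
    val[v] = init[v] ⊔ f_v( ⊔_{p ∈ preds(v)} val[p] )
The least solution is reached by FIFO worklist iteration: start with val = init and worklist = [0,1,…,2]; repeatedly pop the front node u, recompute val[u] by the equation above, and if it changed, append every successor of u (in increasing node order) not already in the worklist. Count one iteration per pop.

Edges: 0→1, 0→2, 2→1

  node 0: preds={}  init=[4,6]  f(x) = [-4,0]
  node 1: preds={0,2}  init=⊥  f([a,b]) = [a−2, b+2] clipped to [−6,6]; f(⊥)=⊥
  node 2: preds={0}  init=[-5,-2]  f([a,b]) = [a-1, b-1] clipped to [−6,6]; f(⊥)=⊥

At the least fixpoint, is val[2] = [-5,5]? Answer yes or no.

yes

Iteration log — 4 steps:
  step 1. node 0  ⊔preds=⊥  new=[-4,6]  old=[4,6]  +wl: 
  step 2. node 1  ⊔preds=[-5,6]  new=[-6,6]  old=⊥  +wl: 
  step 3. node 2  ⊔preds=[-4,6]  new=[-5,5]  old=[-5,-2]  +wl: 1
  step 4. node 1  ⊔preds=[-5,6]  new=[-6,6]  stable

Least fixpoint reached:
  node 0: [-4,6]
  node 1: [-6,6]
  node 2: [-5,5]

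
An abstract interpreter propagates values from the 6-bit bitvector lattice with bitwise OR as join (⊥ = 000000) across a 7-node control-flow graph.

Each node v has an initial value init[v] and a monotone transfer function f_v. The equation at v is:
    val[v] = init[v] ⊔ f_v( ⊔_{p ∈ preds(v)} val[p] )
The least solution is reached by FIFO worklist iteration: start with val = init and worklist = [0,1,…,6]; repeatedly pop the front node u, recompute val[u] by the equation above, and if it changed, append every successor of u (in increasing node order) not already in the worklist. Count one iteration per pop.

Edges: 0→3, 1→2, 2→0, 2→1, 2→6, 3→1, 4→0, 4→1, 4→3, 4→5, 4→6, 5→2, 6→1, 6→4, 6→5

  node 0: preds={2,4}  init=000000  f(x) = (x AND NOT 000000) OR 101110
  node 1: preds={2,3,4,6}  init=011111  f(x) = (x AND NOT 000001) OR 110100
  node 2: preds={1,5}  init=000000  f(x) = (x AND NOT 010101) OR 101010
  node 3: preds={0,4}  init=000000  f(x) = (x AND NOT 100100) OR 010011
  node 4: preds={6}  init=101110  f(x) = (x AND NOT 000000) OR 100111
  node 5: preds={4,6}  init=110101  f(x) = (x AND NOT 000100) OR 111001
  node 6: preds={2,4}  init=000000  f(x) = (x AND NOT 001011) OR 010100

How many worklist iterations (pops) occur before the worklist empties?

17

Worklist (17 pops):
  #1 pop 0: in=101110 → 101110 (was 000000); enqueue []
  #2 pop 1: in=101110 → 111111 (was 011111); enqueue []
  #3 pop 2: in=111111 → 101010 (was 000000); enqueue [0,1]
  #4 pop 3: in=101110 → 011011 (was 000000); enqueue []
  #5 pop 4: in=000000 → 101111 (was 101110); enqueue [3]
  #6 pop 5: in=101111 → 111111 (was 110101); enqueue [2]
  #7 pop 6: in=101111 → 110100 (was 000000); enqueue [4,5]
  #8 pop 0: in=101111 → 101111 (was 101110); enqueue []
  #9 pop 1: in=111111 → 111111 (no change)
  #10 pop 3: in=101111 → 011011 (no change)
  #11 pop 2: in=111111 → 101010 (no change)
  #12 pop 4: in=110100 → 111111 (was 101111); enqueue [0,1,3,6]
  #13 pop 5: in=111111 → 111111 (no change)
  #14 pop 0: in=111111 → 111111 (was 101111); enqueue []
  #15 pop 1: in=111111 → 111111 (no change)
  #16 pop 3: in=111111 → 011011 (no change)
  #17 pop 6: in=111111 → 110100 (no change)

Fixpoint:
  val[0] = 111111
  val[1] = 111111
  val[2] = 101010
  val[3] = 011011
  val[4] = 111111
  val[5] = 111111
  val[6] = 110100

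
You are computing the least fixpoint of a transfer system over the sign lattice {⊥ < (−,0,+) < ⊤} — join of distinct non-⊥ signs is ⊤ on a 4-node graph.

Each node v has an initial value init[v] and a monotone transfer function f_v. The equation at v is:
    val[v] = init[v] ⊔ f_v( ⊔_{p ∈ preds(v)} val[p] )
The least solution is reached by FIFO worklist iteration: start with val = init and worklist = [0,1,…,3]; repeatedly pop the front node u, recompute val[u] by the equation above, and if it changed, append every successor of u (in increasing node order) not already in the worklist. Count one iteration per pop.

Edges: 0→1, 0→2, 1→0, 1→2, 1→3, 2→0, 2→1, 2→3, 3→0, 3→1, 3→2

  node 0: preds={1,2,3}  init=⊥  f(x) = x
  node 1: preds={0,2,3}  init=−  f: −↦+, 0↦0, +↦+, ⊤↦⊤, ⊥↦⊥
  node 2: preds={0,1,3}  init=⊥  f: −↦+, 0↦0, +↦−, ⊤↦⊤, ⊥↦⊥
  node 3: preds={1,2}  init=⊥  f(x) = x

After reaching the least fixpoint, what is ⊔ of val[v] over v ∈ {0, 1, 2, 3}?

⊤

Iteration log — 7 steps:
  step 1. node 0  ⊔preds=−  new=−  old=⊥  +wl: 
  step 2. node 1  ⊔preds=−  new=⊤  old=−  +wl: 0
  step 3. node 2  ⊔preds=⊤  new=⊤  old=⊥  +wl: 1
  step 4. node 3  ⊔preds=⊤  new=⊤  old=⊥  +wl: 2
  step 5. node 0  ⊔preds=⊤  new=⊤  old=−  +wl: 
  step 6. node 1  ⊔preds=⊤  new=⊤  stable
  step 7. node 2  ⊔preds=⊤  new=⊤  stable

Least fixpoint reached:
  node 0: ⊤
  node 1: ⊤
  node 2: ⊤
  node 3: ⊤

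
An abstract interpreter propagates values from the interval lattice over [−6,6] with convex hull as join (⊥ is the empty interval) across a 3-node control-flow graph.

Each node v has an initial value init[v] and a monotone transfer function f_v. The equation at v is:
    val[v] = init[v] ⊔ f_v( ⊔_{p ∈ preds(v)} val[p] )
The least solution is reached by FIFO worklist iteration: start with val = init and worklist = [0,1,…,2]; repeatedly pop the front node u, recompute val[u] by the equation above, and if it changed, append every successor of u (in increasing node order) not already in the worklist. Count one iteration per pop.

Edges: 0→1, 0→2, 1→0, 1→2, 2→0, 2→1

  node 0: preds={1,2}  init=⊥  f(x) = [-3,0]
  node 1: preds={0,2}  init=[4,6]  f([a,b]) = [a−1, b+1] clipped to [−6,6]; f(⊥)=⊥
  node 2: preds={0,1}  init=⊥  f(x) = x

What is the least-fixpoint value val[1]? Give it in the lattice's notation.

Worklist (13 pops):
  #1 pop 0: in=[4,6] → [-3,0] (was ⊥); enqueue []
  #2 pop 1: in=[-3,0] → [-4,6] (was [4,6]); enqueue [0]
  #3 pop 2: in=[-4,6] → [-4,6] (was ⊥); enqueue [1]
  #4 pop 0: in=[-4,6] → [-3,0] (no change)
  #5 pop 1: in=[-4,6] → [-5,6] (was [-4,6]); enqueue [0,2]
  #6 pop 0: in=[-5,6] → [-3,0] (no change)
  #7 pop 2: in=[-5,6] → [-5,6] (was [-4,6]); enqueue [0,1]
  #8 pop 0: in=[-5,6] → [-3,0] (no change)
  #9 pop 1: in=[-5,6] → [-6,6] (was [-5,6]); enqueue [0,2]
  #10 pop 0: in=[-6,6] → [-3,0] (no change)
  #11 pop 2: in=[-6,6] → [-6,6] (was [-5,6]); enqueue [0,1]
  #12 pop 0: in=[-6,6] → [-3,0] (no change)
  #13 pop 1: in=[-6,6] → [-6,6] (no change)

Fixpoint:
  val[0] = [-3,0]
  val[1] = [-6,6]
  val[2] = [-6,6]

[-6,6]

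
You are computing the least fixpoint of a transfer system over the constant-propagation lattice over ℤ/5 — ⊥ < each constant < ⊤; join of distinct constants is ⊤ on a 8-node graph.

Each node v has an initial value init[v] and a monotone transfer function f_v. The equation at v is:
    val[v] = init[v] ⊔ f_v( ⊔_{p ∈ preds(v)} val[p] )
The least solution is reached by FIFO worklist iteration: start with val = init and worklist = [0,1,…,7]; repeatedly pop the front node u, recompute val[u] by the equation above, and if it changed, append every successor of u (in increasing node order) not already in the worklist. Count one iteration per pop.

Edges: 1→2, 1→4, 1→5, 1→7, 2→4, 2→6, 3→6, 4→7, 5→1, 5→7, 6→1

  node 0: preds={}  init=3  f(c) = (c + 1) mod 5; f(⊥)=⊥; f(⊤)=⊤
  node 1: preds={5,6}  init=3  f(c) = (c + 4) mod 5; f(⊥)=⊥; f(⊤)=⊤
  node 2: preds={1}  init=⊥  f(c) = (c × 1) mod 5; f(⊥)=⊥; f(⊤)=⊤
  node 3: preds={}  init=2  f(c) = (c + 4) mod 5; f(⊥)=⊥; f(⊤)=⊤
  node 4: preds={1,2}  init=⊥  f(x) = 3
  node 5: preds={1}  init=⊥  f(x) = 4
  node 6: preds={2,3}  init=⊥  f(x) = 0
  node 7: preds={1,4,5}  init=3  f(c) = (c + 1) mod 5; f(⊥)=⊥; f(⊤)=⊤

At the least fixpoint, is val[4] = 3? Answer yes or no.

Iteration log — 14 steps:
  step 1. node 0  ⊔preds=⊥  new=3  stable
  step 2. node 1  ⊔preds=⊥  new=3  stable
  step 3. node 2  ⊔preds=3  new=3  old=⊥  +wl: 
  step 4. node 3  ⊔preds=⊥  new=2  stable
  step 5. node 4  ⊔preds=3  new=3  old=⊥  +wl: 
  step 6. node 5  ⊔preds=3  new=4  old=⊥  +wl: 1
  step 7. node 6  ⊔preds=⊤  new=0  old=⊥  +wl: 
  step 8. node 7  ⊔preds=⊤  new=⊤  old=3  +wl: 
  step 9. node 1  ⊔preds=⊤  new=⊤  old=3  +wl: 2,4,5,7
  step 10. node 2  ⊔preds=⊤  new=⊤  old=3  +wl: 6
  step 11. node 4  ⊔preds=⊤  new=3  stable
  step 12. node 5  ⊔preds=⊤  new=4  stable
  step 13. node 7  ⊔preds=⊤  new=⊤  stable
  step 14. node 6  ⊔preds=⊤  new=0  stable

Least fixpoint reached:
  node 0: 3
  node 1: ⊤
  node 2: ⊤
  node 3: 2
  node 4: 3
  node 5: 4
  node 6: 0
  node 7: ⊤

yes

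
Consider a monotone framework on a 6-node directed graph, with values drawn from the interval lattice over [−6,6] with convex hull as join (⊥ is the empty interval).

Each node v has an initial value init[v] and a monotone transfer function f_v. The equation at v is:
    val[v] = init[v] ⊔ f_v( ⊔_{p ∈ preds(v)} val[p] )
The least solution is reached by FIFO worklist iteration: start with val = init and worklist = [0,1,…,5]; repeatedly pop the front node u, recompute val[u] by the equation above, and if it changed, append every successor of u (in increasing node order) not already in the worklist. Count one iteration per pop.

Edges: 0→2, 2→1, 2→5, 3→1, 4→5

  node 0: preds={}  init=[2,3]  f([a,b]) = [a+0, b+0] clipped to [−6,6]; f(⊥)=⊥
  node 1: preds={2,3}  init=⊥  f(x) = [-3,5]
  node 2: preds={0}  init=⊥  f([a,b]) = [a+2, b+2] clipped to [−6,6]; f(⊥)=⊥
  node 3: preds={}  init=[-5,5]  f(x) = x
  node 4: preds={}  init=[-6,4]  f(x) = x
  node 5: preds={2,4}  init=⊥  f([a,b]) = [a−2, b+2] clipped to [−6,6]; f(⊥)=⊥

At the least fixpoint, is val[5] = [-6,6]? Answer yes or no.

yes

Iteration log — 7 steps:
  step 1. node 0  ⊔preds=⊥  new=[2,3]  stable
  step 2. node 1  ⊔preds=[-5,5]  new=[-3,5]  old=⊥  +wl: 
  step 3. node 2  ⊔preds=[2,3]  new=[4,5]  old=⊥  +wl: 1
  step 4. node 3  ⊔preds=⊥  new=[-5,5]  stable
  step 5. node 4  ⊔preds=⊥  new=[-6,4]  stable
  step 6. node 5  ⊔preds=[-6,5]  new=[-6,6]  old=⊥  +wl: 
  step 7. node 1  ⊔preds=[-5,5]  new=[-3,5]  stable

Least fixpoint reached:
  node 0: [2,3]
  node 1: [-3,5]
  node 2: [4,5]
  node 3: [-5,5]
  node 4: [-6,4]
  node 5: [-6,6]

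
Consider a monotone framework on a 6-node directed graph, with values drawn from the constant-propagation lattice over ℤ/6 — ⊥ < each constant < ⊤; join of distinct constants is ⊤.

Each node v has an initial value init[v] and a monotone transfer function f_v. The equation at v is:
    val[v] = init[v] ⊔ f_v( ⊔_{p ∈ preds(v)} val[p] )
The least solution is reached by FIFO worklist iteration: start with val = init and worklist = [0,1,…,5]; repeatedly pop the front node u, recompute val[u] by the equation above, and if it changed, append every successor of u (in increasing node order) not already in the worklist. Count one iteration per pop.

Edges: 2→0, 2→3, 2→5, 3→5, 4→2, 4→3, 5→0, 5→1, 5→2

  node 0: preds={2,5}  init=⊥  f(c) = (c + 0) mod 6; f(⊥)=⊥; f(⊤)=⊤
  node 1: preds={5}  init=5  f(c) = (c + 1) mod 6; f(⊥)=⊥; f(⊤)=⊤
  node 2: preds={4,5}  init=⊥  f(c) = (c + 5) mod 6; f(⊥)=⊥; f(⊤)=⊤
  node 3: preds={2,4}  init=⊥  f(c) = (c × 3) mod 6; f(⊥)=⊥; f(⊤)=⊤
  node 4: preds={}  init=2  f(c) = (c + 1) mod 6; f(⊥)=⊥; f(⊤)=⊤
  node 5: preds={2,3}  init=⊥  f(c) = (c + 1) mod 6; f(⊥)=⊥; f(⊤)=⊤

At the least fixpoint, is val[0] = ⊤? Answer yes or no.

Iteration log — 12 steps:
  step 1. node 0  ⊔preds=⊥  new=⊥  stable
  step 2. node 1  ⊔preds=⊥  new=5  stable
  step 3. node 2  ⊔preds=2  new=1  old=⊥  +wl: 0
  step 4. node 3  ⊔preds=⊤  new=⊤  old=⊥  +wl: 
  step 5. node 4  ⊔preds=⊥  new=2  stable
  step 6. node 5  ⊔preds=⊤  new=⊤  old=⊥  +wl: 1,2
  step 7. node 0  ⊔preds=⊤  new=⊤  old=⊥  +wl: 
  step 8. node 1  ⊔preds=⊤  new=⊤  old=5  +wl: 
  step 9. node 2  ⊔preds=⊤  new=⊤  old=1  +wl: 0,3,5
  step 10. node 0  ⊔preds=⊤  new=⊤  stable
  step 11. node 3  ⊔preds=⊤  new=⊤  stable
  step 12. node 5  ⊔preds=⊤  new=⊤  stable

Least fixpoint reached:
  node 0: ⊤
  node 1: ⊤
  node 2: ⊤
  node 3: ⊤
  node 4: 2
  node 5: ⊤

yes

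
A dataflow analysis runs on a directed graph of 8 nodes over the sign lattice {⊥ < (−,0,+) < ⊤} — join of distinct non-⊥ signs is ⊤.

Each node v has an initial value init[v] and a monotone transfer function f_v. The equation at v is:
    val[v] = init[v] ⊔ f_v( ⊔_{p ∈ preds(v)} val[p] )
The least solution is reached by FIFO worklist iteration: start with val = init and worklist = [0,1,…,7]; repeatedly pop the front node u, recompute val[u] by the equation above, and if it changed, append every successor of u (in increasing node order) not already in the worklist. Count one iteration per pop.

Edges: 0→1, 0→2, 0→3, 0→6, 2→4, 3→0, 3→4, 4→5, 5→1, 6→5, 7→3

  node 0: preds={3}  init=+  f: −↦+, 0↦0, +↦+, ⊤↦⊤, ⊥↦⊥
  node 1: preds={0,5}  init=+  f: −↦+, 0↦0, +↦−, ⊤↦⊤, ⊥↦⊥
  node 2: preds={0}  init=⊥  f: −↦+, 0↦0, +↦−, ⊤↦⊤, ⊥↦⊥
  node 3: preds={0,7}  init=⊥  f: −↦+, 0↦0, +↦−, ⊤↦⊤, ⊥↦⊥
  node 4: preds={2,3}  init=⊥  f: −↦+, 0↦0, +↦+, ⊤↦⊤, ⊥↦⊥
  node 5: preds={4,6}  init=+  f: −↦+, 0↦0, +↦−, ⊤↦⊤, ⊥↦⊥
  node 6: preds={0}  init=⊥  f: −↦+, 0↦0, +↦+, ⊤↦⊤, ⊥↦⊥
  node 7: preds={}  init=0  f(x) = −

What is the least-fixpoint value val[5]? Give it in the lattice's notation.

Worklist (16 pops):
  #1 pop 0: in=⊥ → + (no change)
  #2 pop 1: in=+ → ⊤ (was +); enqueue []
  #3 pop 2: in=+ → − (was ⊥); enqueue []
  #4 pop 3: in=⊤ → ⊤ (was ⊥); enqueue [0]
  #5 pop 4: in=⊤ → ⊤ (was ⊥); enqueue []
  #6 pop 5: in=⊤ → ⊤ (was +); enqueue [1]
  #7 pop 6: in=+ → + (was ⊥); enqueue [5]
  #8 pop 7: in=⊥ → ⊤ (was 0); enqueue [3]
  #9 pop 0: in=⊤ → ⊤ (was +); enqueue [2,6]
  #10 pop 1: in=⊤ → ⊤ (no change)
  #11 pop 5: in=⊤ → ⊤ (no change)
  #12 pop 3: in=⊤ → ⊤ (no change)
  #13 pop 2: in=⊤ → ⊤ (was −); enqueue [4]
  #14 pop 6: in=⊤ → ⊤ (was +); enqueue [5]
  #15 pop 4: in=⊤ → ⊤ (no change)
  #16 pop 5: in=⊤ → ⊤ (no change)

Fixpoint:
  val[0] = ⊤
  val[1] = ⊤
  val[2] = ⊤
  val[3] = ⊤
  val[4] = ⊤
  val[5] = ⊤
  val[6] = ⊤
  val[7] = ⊤

⊤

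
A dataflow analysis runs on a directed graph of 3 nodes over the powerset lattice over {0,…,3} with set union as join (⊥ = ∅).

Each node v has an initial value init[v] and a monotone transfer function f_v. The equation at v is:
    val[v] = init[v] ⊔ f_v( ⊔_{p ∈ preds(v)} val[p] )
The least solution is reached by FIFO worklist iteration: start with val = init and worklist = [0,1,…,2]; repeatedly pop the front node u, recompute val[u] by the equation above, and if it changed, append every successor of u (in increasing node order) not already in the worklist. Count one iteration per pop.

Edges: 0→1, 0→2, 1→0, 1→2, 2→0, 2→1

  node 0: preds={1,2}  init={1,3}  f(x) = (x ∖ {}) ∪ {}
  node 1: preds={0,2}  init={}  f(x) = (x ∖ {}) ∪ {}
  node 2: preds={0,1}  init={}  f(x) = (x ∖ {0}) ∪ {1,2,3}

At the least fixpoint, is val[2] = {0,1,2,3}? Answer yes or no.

no

Worklist (7 pops):
  #1 pop 0: in={} → {1,3} (no change)
  #2 pop 1: in={1,3} → {1,3} (was {}); enqueue [0]
  #3 pop 2: in={1,3} → {1,2,3} (was {}); enqueue [1]
  #4 pop 0: in={1,2,3} → {1,2,3} (was {1,3}); enqueue [2]
  #5 pop 1: in={1,2,3} → {1,2,3} (was {1,3}); enqueue [0]
  #6 pop 2: in={1,2,3} → {1,2,3} (no change)
  #7 pop 0: in={1,2,3} → {1,2,3} (no change)

Fixpoint:
  val[0] = {1,2,3}
  val[1] = {1,2,3}
  val[2] = {1,2,3}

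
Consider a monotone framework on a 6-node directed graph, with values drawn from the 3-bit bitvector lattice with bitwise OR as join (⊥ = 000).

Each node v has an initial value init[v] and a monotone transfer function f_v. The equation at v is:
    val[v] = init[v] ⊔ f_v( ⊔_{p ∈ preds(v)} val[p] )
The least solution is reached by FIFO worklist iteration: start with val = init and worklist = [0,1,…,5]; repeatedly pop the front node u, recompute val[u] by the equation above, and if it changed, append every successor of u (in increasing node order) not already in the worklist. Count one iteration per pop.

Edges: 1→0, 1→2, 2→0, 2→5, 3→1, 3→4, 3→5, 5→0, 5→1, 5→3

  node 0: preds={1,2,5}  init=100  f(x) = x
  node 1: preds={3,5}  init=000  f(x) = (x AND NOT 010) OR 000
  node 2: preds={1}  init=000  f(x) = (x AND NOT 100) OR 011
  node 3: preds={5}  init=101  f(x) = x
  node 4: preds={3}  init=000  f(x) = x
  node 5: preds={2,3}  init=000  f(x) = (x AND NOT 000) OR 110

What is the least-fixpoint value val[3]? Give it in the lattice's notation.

111

Trace (12 dequeues):
  [1] u=0 | in 000 | out 100 | ==
  [2] u=1 | in 101 | out 101 | prev 000 | push {0}
  [3] u=2 | in 101 | out 011 | prev 000 | push {}
  [4] u=3 | in 000 | out 101 | ==
  [5] u=4 | in 101 | out 101 | prev 000 | push {}
  [6] u=5 | in 111 | out 111 | prev 000 | push {1,3}
  [7] u=0 | in 111 | out 111 | prev 100 | push {}
  [8] u=1 | in 111 | out 101 | ==
  [9] u=3 | in 111 | out 111 | prev 101 | push {1,4,5}
  [10] u=1 | in 111 | out 101 | ==
  [11] u=4 | in 111 | out 111 | prev 101 | push {}
  [12] u=5 | in 111 | out 111 | ==

Converged values:
  [0] 111
  [1] 101
  [2] 011
  [3] 111
  [4] 111
  [5] 111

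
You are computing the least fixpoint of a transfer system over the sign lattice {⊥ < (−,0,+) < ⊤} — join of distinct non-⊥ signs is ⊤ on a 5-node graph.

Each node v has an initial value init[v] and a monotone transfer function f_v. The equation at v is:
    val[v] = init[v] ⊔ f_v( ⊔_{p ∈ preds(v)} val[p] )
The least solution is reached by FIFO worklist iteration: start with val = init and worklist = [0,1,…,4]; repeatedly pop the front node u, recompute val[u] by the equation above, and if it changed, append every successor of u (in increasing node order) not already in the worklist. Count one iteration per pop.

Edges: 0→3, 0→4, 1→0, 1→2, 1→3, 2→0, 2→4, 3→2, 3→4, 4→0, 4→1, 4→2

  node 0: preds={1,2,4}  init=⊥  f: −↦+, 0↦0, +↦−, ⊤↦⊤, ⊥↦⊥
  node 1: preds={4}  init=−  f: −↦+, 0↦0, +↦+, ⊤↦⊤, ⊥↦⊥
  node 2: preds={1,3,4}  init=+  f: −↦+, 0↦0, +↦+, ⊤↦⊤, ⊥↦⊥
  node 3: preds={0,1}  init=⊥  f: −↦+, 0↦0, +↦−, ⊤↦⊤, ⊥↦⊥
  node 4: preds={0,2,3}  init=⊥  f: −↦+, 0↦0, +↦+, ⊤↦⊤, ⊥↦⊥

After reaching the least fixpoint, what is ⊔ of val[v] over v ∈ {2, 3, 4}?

Iteration log — 12 steps:
  step 1. node 0  ⊔preds=⊤  new=⊤  old=⊥  +wl: 
  step 2. node 1  ⊔preds=⊥  new=−  stable
  step 3. node 2  ⊔preds=−  new=+  stable
  step 4. node 3  ⊔preds=⊤  new=⊤  old=⊥  +wl: 2
  step 5. node 4  ⊔preds=⊤  new=⊤  old=⊥  +wl: 0,1
  step 6. node 2  ⊔preds=⊤  new=⊤  old=+  +wl: 4
  step 7. node 0  ⊔preds=⊤  new=⊤  stable
  step 8. node 1  ⊔preds=⊤  new=⊤  old=−  +wl: 0,2,3
  step 9. node 4  ⊔preds=⊤  new=⊤  stable
  step 10. node 0  ⊔preds=⊤  new=⊤  stable
  step 11. node 2  ⊔preds=⊤  new=⊤  stable
  step 12. node 3  ⊔preds=⊤  new=⊤  stable

Least fixpoint reached:
  node 0: ⊤
  node 1: ⊤
  node 2: ⊤
  node 3: ⊤
  node 4: ⊤

⊤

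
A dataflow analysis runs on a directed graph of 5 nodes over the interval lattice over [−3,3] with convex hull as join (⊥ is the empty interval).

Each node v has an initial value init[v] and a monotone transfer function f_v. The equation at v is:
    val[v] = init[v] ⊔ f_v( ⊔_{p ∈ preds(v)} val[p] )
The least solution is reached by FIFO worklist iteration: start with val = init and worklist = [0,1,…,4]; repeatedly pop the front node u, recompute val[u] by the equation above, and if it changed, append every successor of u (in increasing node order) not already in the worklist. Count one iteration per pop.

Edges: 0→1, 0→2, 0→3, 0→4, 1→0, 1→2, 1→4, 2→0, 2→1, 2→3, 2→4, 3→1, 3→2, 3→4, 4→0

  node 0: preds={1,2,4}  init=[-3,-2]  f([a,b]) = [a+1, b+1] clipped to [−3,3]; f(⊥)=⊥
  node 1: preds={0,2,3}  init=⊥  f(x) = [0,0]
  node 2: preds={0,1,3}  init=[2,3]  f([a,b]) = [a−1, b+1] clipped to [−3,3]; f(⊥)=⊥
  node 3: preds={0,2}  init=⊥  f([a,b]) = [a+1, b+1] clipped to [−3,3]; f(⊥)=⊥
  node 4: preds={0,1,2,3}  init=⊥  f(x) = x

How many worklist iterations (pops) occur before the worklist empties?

8

Trace (8 dequeues):
  [1] u=0 | in [2,3] | out [-3,3] | prev [-3,-2] | push {}
  [2] u=1 | in [-3,3] | out [0,0] | prev ⊥ | push {0}
  [3] u=2 | in [-3,3] | out [-3,3] | prev [2,3] | push {1}
  [4] u=3 | in [-3,3] | out [-2,3] | prev ⊥ | push {2}
  [5] u=4 | in [-3,3] | out [-3,3] | prev ⊥ | push {}
  [6] u=0 | in [-3,3] | out [-3,3] | ==
  [7] u=1 | in [-3,3] | out [0,0] | ==
  [8] u=2 | in [-3,3] | out [-3,3] | ==

Converged values:
  [0] [-3,3]
  [1] [0,0]
  [2] [-3,3]
  [3] [-2,3]
  [4] [-3,3]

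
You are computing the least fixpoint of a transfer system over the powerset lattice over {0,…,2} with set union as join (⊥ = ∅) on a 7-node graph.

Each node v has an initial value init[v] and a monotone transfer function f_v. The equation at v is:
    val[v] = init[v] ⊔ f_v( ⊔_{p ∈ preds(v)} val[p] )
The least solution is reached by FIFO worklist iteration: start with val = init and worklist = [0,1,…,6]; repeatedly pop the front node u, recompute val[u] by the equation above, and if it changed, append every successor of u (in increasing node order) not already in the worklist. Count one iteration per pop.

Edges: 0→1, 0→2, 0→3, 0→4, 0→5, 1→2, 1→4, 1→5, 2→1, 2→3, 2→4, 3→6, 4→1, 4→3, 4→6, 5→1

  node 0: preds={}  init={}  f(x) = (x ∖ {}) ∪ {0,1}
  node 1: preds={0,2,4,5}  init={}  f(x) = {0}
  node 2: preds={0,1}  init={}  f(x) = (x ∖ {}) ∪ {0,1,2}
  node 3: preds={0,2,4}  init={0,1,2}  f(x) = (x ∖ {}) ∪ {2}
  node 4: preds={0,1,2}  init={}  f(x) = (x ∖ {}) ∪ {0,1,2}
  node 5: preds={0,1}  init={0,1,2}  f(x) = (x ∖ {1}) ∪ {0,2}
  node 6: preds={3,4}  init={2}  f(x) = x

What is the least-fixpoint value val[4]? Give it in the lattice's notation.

{0,1,2}

Trace (9 dequeues):
  [1] u=0 | in {} | out {0,1} | prev {} | push {}
  [2] u=1 | in {0,1,2} | out {0} | prev {} | push {}
  [3] u=2 | in {0,1} | out {0,1,2} | prev {} | push {1}
  [4] u=3 | in {0,1,2} | out {0,1,2} | ==
  [5] u=4 | in {0,1,2} | out {0,1,2} | prev {} | push {3}
  [6] u=5 | in {0,1} | out {0,1,2} | ==
  [7] u=6 | in {0,1,2} | out {0,1,2} | prev {2} | push {}
  [8] u=1 | in {0,1,2} | out {0} | ==
  [9] u=3 | in {0,1,2} | out {0,1,2} | ==

Converged values:
  [0] {0,1}
  [1] {0}
  [2] {0,1,2}
  [3] {0,1,2}
  [4] {0,1,2}
  [5] {0,1,2}
  [6] {0,1,2}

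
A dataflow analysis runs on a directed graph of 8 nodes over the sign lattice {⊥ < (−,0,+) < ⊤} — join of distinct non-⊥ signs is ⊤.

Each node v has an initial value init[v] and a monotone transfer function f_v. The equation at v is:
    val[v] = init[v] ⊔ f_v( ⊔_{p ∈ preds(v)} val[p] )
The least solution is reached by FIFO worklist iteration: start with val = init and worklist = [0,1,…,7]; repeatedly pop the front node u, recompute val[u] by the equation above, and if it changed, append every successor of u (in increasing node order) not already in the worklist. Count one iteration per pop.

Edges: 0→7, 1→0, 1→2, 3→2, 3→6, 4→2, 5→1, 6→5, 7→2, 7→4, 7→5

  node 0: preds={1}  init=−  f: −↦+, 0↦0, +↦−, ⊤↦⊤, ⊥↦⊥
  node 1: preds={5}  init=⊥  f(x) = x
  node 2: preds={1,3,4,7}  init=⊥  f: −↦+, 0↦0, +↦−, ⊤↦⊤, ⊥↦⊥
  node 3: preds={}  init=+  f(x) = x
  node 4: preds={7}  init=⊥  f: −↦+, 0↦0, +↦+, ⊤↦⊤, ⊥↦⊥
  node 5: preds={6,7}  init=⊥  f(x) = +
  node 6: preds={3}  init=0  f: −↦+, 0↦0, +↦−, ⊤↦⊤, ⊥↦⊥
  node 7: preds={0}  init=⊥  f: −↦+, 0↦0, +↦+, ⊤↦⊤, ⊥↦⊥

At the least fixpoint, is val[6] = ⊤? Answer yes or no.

Trace (14 dequeues):
  [1] u=0 | in ⊥ | out − | ==
  [2] u=1 | in ⊥ | out ⊥ | ==
  [3] u=2 | in + | out − | prev ⊥ | push {}
  [4] u=3 | in ⊥ | out + | ==
  [5] u=4 | in ⊥ | out ⊥ | ==
  [6] u=5 | in 0 | out + | prev ⊥ | push {1}
  [7] u=6 | in + | out ⊤ | prev 0 | push {5}
  [8] u=7 | in − | out + | prev ⊥ | push {2,4}
  [9] u=1 | in + | out + | prev ⊥ | push {0}
  [10] u=5 | in ⊤ | out + | ==
  [11] u=2 | in + | out − | ==
  [12] u=4 | in + | out + | prev ⊥ | push {2}
  [13] u=0 | in + | out − | ==
  [14] u=2 | in + | out − | ==

Converged values:
  [0] −
  [1] +
  [2] −
  [3] +
  [4] +
  [5] +
  [6] ⊤
  [7] +

yes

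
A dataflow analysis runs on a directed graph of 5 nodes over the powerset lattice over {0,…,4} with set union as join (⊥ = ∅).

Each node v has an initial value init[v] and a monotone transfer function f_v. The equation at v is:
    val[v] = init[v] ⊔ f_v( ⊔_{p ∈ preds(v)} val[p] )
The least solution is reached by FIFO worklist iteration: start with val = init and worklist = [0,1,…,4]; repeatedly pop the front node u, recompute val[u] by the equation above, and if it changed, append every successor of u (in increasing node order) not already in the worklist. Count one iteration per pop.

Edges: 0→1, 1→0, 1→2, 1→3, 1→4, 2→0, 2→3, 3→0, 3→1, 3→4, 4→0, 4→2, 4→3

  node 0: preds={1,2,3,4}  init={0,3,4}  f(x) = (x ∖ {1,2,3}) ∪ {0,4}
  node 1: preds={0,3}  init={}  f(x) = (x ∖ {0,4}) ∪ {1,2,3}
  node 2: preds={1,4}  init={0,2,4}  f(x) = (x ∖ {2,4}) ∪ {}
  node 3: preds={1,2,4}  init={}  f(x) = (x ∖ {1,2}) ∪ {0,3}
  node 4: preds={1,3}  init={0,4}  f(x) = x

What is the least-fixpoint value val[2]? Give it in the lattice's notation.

{0,1,2,3,4}

Trace (9 dequeues):
  [1] u=0 | in {0,2,4} | out {0,3,4} | ==
  [2] u=1 | in {0,3,4} | out {1,2,3} | prev {} | push {0}
  [3] u=2 | in {0,1,2,3,4} | out {0,1,2,3,4} | prev {0,2,4} | push {}
  [4] u=3 | in {0,1,2,3,4} | out {0,3,4} | prev {} | push {1}
  [5] u=4 | in {0,1,2,3,4} | out {0,1,2,3,4} | prev {0,4} | push {2,3}
  [6] u=0 | in {0,1,2,3,4} | out {0,3,4} | ==
  [7] u=1 | in {0,3,4} | out {1,2,3} | ==
  [8] u=2 | in {0,1,2,3,4} | out {0,1,2,3,4} | ==
  [9] u=3 | in {0,1,2,3,4} | out {0,3,4} | ==

Converged values:
  [0] {0,3,4}
  [1] {1,2,3}
  [2] {0,1,2,3,4}
  [3] {0,3,4}
  [4] {0,1,2,3,4}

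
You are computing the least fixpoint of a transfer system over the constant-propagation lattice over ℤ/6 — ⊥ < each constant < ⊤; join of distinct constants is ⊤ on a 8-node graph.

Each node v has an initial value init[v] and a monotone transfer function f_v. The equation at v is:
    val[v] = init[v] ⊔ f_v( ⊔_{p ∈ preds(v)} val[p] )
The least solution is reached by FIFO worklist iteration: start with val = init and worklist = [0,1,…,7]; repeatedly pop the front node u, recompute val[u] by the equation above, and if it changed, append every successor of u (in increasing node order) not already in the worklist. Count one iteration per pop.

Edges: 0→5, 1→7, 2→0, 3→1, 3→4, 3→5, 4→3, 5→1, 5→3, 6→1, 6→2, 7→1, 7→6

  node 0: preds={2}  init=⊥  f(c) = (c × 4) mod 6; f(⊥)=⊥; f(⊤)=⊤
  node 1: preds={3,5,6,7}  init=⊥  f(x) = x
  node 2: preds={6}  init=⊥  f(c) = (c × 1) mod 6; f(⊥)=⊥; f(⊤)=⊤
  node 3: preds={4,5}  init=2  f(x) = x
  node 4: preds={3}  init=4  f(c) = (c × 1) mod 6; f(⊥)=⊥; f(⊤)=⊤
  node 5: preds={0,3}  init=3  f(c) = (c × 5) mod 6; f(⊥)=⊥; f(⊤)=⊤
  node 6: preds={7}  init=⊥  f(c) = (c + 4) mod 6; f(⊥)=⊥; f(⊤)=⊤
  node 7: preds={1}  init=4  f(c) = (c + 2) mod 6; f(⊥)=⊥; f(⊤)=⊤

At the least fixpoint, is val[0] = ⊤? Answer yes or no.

Iteration log — 18 steps:
  step 1. node 0  ⊔preds=⊥  new=⊥  stable
  step 2. node 1  ⊔preds=⊤  new=⊤  old=⊥  +wl: 
  step 3. node 2  ⊔preds=⊥  new=⊥  stable
  step 4. node 3  ⊔preds=⊤  new=⊤  old=2  +wl: 1
  step 5. node 4  ⊔preds=⊤  new=⊤  old=4  +wl: 3
  step 6. node 5  ⊔preds=⊤  new=⊤  old=3  +wl: 
  step 7. node 6  ⊔preds=4  new=2  old=⊥  +wl: 2
  step 8. node 7  ⊔preds=⊤  new=⊤  old=4  +wl: 6
  step 9. node 1  ⊔preds=⊤  new=⊤  stable
  step 10. node 3  ⊔preds=⊤  new=⊤  stable
  step 11. node 2  ⊔preds=2  new=2  old=⊥  +wl: 0
  step 12. node 6  ⊔preds=⊤  new=⊤  old=2  +wl: 1,2
  step 13. node 0  ⊔preds=2  new=2  old=⊥  +wl: 5
  step 14. node 1  ⊔preds=⊤  new=⊤  stable
  step 15. node 2  ⊔preds=⊤  new=⊤  old=2  +wl: 0
  step 16. node 5  ⊔preds=⊤  new=⊤  stable
  step 17. node 0  ⊔preds=⊤  new=⊤  old=2  +wl: 5
  step 18. node 5  ⊔preds=⊤  new=⊤  stable

Least fixpoint reached:
  node 0: ⊤
  node 1: ⊤
  node 2: ⊤
  node 3: ⊤
  node 4: ⊤
  node 5: ⊤
  node 6: ⊤
  node 7: ⊤

yes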